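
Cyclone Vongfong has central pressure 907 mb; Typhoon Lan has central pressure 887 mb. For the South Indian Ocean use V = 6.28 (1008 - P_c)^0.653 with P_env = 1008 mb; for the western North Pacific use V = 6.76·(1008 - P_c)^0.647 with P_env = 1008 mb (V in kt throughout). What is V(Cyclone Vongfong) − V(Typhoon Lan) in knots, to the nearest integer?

Cyclone Vongfong: ΔP = 101; V ≈ 6.28 × 101^0.653 ≈ 127.87 kt.
Typhoon Lan: ΔP = 121; V ≈ 6.76 × 121^0.647 ≈ 150.49 kt.
Difference ≈ 127.87 − 150.49 = -22.62 → -23 kt.

-23 kt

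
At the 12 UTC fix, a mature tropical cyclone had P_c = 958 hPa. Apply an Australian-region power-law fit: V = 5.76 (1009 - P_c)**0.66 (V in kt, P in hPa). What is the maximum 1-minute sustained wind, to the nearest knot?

77 kt

ΔP = 1009 − 958 = 51 hPa.
51^0.66 ≈ 13.397.
V ≈ 5.76 × 13.397 ≈ 77.2 kt.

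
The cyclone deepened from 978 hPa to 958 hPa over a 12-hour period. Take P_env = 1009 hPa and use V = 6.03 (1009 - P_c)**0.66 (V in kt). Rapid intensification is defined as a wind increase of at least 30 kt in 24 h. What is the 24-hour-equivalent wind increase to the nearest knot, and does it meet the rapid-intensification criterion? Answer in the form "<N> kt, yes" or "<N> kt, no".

V₁: ΔP = 31, V ≈ 6.03 × 31^0.66 ≈ 58.16 kt.
V₂: ΔP = 51, V ≈ 6.03 × 51^0.66 ≈ 80.78 kt.
ΔV over 12 h = 22.62 kt → 24 h equivalent = 22.62 × 24/12 ≈ 45.24 kt.
45 kt ≥ 30 kt ⇒ rapid intensification.

45 kt, yes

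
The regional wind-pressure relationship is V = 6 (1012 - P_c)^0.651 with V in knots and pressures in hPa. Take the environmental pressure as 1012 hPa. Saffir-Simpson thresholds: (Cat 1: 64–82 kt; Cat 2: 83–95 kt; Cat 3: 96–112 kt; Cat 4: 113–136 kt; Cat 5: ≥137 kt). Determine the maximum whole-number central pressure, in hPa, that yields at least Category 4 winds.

921 hPa

Category 4 begins at V = 113 kt.
Required ΔP = (113/6)^(1/0.651) = 18.833^1.536 ≈ 90.87 hPa.
P_c ≤ 1012 − 90.87 = 921.13, so the highest integer P_c is 921 hPa.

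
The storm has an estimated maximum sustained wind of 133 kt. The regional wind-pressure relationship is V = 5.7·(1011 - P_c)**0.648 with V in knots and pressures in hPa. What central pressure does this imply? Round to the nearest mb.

ΔP = (V / 5.7)^(1/0.648) = (133/5.7)^1.543.
133/5.7 = 23.333; 23.333^1.543 ≈ 129.14 mb.
P_c = 1011 − 129.14 = 881.86 ≈ 882 mb.

882 mb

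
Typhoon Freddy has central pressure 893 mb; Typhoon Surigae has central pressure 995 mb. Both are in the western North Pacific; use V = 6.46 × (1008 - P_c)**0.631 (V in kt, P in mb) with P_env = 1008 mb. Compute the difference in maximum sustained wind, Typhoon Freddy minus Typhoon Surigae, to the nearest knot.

96 kt

Typhoon Freddy: ΔP = 115; V ≈ 6.46 × 115^0.631 ≈ 128.98 kt.
Typhoon Surigae: ΔP = 13; V ≈ 6.46 × 13^0.631 ≈ 32.59 kt.
Difference ≈ 128.98 − 32.59 = 96.39 → 96 kt.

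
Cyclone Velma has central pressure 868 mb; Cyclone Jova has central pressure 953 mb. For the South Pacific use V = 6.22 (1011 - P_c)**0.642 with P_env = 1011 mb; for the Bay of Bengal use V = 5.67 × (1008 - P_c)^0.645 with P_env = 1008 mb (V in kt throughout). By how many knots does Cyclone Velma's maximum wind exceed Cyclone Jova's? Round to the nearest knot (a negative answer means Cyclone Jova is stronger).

75 kt

Cyclone Velma: ΔP = 143; V ≈ 6.22 × 143^0.642 ≈ 150.49 kt.
Cyclone Jova: ΔP = 55; V ≈ 5.67 × 55^0.645 ≈ 75.18 kt.
Difference ≈ 150.49 − 75.18 = 75.31 → 75 kt.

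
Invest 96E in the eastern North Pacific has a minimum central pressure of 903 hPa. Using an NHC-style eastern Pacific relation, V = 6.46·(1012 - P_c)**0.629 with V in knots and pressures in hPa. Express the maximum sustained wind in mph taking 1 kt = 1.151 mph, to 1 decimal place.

142.2 mph

ΔP = 1012 − 903 = 109 hPa.
V ≈ 6.46 × 109^0.629 = 6.46 × 19.122 ≈ 123.530 kt.
123.530 × 1.151 ≈ 142.18 mph → 142.2 mph.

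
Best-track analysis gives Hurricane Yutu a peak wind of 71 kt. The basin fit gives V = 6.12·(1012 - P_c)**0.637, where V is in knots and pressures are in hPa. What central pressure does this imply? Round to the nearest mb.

965 mb

ΔP = (V / 6.12)^(1/0.637) = (71/6.12)^1.570.
71/6.12 = 11.601; 11.601^1.570 ≈ 46.89 mb.
P_c = 1012 − 46.89 = 965.11 ≈ 965 mb.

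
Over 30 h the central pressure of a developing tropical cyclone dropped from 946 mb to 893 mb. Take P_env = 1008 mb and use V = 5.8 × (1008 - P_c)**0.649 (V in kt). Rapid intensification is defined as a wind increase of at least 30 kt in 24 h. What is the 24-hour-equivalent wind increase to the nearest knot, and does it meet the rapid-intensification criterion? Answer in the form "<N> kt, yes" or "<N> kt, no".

33 kt, yes

V₁: ΔP = 62, V ≈ 5.8 × 62^0.649 ≈ 84.47 kt.
V₂: ΔP = 115, V ≈ 5.8 × 115^0.649 ≈ 126.13 kt.
ΔV over 30 h = 41.66 kt → 24 h equivalent = 41.66 × 24/30 ≈ 33.33 kt.
33 kt ≥ 30 kt ⇒ rapid intensification.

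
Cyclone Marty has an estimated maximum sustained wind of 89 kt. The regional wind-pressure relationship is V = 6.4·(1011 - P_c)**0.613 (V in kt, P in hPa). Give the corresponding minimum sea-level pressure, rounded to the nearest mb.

938 mb

ΔP = (V / 6.4)^(1/0.613) = (89/6.4)^1.631.
89/6.4 = 13.906; 13.906^1.631 ≈ 73.27 mb.
P_c = 1011 − 73.27 = 937.73 ≈ 938 mb.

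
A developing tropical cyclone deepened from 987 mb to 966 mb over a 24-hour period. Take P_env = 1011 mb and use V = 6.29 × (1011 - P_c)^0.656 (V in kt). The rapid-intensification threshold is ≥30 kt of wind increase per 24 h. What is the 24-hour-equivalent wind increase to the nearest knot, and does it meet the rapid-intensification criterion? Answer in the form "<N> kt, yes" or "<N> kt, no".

26 kt, no

V₁: ΔP = 24, V ≈ 6.29 × 24^0.656 ≈ 50.59 kt.
V₂: ΔP = 45, V ≈ 6.29 × 45^0.656 ≈ 76.41 kt.
ΔV over 24 h = 25.82 kt → 24 h equivalent = 25.82 × 24/24 ≈ 25.82 kt.
26 kt < 30 kt ⇒ not rapid intensification.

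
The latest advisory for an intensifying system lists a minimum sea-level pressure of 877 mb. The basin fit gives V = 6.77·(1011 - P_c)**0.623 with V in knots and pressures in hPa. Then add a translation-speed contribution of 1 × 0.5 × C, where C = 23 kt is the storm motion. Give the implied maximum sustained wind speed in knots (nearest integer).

155 kt

ΔP = 1011 − 877 = 134 mb.
134^0.623 ≈ 21.144.
V ≈ 6.77 × 21.144 ≈ 143.1 kt.
Translation term: 1 × 0.5 × 23 = 11.5 kt.
Corrected V ≈ 154.6 kt → 155 kt.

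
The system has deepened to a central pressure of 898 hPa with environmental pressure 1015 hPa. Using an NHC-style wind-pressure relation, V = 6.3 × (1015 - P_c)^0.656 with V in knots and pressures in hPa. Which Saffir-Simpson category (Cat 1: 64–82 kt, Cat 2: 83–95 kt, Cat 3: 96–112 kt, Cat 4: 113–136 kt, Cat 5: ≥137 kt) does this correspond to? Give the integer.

5

ΔP = 1015 − 898 = 117 hPa.
V ≈ 6.3 × 117^0.656 = 6.3 × 22.74 ≈ 143 kt.
143 kt falls in the Category 5 band.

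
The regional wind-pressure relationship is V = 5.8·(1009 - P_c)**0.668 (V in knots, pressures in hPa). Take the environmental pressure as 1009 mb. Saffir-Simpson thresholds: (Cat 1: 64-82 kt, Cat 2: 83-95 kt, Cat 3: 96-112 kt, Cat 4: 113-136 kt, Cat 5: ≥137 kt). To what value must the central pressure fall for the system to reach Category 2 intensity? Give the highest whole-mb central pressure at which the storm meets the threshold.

Category 2 begins at V = 83 kt.
Required ΔP = (83/5.8)^(1/0.668) = 14.310^1.497 ≈ 53.71 mb.
P_c ≤ 1009 − 53.71 = 955.29, so the highest integer P_c is 955 mb.

955 mb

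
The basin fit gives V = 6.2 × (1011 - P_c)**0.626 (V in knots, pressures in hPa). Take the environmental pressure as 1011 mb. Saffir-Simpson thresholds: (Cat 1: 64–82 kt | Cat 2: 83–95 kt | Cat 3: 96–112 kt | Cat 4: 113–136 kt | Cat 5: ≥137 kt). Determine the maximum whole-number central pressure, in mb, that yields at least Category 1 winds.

969 mb

Category 1 begins at V = 64 kt.
Required ΔP = (64/6.2)^(1/0.626) = 10.323^1.597 ≈ 41.64 mb.
P_c ≤ 1011 − 41.64 = 969.36, so the highest integer P_c is 969 mb.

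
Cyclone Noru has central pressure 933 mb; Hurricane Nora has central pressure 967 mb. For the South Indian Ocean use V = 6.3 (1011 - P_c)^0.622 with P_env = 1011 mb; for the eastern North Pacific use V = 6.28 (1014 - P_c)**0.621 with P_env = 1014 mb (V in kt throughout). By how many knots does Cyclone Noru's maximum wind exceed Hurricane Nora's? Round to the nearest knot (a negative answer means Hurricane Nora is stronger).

26 kt

Cyclone Noru: ΔP = 78; V ≈ 6.3 × 78^0.622 ≈ 94.67 kt.
Hurricane Nora: ΔP = 47; V ≈ 6.28 × 47^0.621 ≈ 68.60 kt.
Difference ≈ 94.67 − 68.60 = 26.07 → 26 kt.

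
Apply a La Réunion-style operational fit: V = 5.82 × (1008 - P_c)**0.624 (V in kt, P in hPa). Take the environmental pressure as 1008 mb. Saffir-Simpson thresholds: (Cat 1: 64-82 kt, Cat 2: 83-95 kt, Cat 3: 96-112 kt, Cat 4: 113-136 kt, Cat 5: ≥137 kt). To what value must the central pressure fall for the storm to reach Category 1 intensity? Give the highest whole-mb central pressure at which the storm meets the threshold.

Category 1 begins at V = 64 kt.
Required ΔP = (64/5.82)^(1/0.624) = 10.997^1.603 ≈ 46.63 mb.
P_c ≤ 1008 − 46.63 = 961.37, so the highest integer P_c is 961 mb.

961 mb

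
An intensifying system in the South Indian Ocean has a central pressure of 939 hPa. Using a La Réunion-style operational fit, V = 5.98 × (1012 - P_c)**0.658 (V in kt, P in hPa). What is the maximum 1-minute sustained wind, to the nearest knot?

101 kt

ΔP = 1012 − 939 = 73 hPa.
73^0.658 ≈ 16.829.
V ≈ 5.98 × 16.829 ≈ 100.6 kt.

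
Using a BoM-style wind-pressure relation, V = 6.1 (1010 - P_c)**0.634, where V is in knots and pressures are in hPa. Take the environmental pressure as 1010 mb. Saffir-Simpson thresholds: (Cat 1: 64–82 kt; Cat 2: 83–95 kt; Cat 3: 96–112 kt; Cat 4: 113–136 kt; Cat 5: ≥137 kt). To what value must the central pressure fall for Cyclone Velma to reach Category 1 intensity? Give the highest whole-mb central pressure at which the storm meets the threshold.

Category 1 begins at V = 64 kt.
Required ΔP = (64/6.1)^(1/0.634) = 10.492^1.577 ≈ 40.75 mb.
P_c ≤ 1010 − 40.75 = 969.25, so the highest integer P_c is 969 mb.

969 mb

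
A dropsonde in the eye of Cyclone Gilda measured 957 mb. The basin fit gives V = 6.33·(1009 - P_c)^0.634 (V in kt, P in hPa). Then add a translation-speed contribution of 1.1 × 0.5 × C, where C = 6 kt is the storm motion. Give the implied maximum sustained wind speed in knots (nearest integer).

81 kt

ΔP = 1009 − 957 = 52 mb.
52^0.634 ≈ 12.245.
V ≈ 6.33 × 12.245 ≈ 77.5 kt.
Translation term: 1.1 × 0.5 × 6 = 3.3 kt.
Corrected V ≈ 80.8 kt → 81 kt.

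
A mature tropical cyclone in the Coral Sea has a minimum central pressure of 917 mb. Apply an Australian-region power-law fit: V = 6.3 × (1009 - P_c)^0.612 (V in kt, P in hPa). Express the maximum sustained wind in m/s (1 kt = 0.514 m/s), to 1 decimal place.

51.5 m/s

ΔP = 1009 − 917 = 92 mb.
V ≈ 6.3 × 92^0.612 = 6.3 × 15.916 ≈ 100.272 kt.
100.272 × 0.514 ≈ 51.54 m/s → 51.5 m/s.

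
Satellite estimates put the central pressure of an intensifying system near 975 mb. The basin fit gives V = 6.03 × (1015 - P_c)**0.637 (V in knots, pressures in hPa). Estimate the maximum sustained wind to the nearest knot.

63 kt

ΔP = 1015 − 975 = 40 mb.
40^0.637 ≈ 10.484.
V ≈ 6.03 × 10.484 ≈ 63.2 kt.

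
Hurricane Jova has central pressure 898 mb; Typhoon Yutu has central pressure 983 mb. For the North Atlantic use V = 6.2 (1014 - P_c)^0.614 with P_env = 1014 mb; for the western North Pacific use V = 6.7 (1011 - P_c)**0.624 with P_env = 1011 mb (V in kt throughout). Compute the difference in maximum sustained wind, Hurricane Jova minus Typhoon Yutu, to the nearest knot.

Hurricane Jova: ΔP = 116; V ≈ 6.2 × 116^0.614 ≈ 114.81 kt.
Typhoon Yutu: ΔP = 28; V ≈ 6.7 × 28^0.624 ≈ 53.59 kt.
Difference ≈ 114.81 − 53.59 = 61.22 → 61 kt.

61 kt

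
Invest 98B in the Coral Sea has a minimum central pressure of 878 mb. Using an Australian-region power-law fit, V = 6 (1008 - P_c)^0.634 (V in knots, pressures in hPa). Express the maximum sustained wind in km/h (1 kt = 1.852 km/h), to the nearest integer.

243 km/h

ΔP = 1008 − 878 = 130 mb.
V ≈ 6 × 130^0.634 = 6 × 21.890 ≈ 131.338 kt.
131.338 × 1.852 ≈ 243.24 km/h → 243 km/h.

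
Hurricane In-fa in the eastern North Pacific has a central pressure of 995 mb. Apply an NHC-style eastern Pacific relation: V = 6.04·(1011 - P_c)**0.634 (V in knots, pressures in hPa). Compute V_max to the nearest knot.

35 kt

ΔP = 1011 − 995 = 16 mb.
16^0.634 ≈ 5.800.
V ≈ 6.04 × 5.800 ≈ 35.0 kt.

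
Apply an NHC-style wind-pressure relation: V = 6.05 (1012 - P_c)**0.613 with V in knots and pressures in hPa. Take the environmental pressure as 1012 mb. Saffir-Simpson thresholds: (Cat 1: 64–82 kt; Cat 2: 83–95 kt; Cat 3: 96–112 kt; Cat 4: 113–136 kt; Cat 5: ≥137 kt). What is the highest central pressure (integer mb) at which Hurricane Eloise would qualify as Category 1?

965 mb

Category 1 begins at V = 64 kt.
Required ΔP = (64/6.05)^(1/0.613) = 10.579^1.631 ≈ 46.90 mb.
P_c ≤ 1012 − 46.90 = 965.10, so the highest integer P_c is 965 mb.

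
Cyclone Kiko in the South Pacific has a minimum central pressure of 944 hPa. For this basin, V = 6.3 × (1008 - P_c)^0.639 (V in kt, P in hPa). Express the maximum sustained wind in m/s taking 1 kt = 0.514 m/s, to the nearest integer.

46 m/s

ΔP = 1008 − 944 = 64 hPa.
V ≈ 6.3 × 64^0.639 = 6.3 × 14.261 ≈ 89.844 kt.
89.844 × 0.514 ≈ 46.18 m/s → 46 m/s.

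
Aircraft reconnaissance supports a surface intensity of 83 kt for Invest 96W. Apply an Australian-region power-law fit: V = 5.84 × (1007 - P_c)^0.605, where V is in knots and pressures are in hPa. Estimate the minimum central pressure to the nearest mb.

927 mb

ΔP = (V / 5.84)^(1/0.605) = (83/5.84)^1.653.
83/5.84 = 14.212; 14.212^1.653 ≈ 80.40 mb.
P_c = 1007 − 80.40 = 926.60 ≈ 927 mb.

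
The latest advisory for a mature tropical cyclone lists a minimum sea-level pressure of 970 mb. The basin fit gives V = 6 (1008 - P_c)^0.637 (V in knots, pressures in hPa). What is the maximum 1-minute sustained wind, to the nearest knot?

ΔP = 1008 − 970 = 38 mb.
38^0.637 ≈ 10.147.
V ≈ 6 × 10.147 ≈ 60.9 kt.

61 kt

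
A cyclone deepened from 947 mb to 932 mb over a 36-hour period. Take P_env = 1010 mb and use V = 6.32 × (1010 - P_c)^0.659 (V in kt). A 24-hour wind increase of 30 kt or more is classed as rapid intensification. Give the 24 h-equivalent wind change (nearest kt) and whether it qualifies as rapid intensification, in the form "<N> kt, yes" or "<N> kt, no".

V₁: ΔP = 63, V ≈ 6.32 × 63^0.659 ≈ 96.94 kt.
V₂: ΔP = 78, V ≈ 6.32 × 78^0.659 ≈ 111.59 kt.
ΔV over 36 h = 14.65 kt → 24 h equivalent = 14.65 × 24/36 ≈ 9.77 kt.
10 kt < 30 kt ⇒ not rapid intensification.

10 kt, no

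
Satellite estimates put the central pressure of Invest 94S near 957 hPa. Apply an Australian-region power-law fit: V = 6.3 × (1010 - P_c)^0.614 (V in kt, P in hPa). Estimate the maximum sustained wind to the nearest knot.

72 kt

ΔP = 1010 − 957 = 53 hPa.
53^0.614 ≈ 11.447.
V ≈ 6.3 × 11.447 ≈ 72.1 kt.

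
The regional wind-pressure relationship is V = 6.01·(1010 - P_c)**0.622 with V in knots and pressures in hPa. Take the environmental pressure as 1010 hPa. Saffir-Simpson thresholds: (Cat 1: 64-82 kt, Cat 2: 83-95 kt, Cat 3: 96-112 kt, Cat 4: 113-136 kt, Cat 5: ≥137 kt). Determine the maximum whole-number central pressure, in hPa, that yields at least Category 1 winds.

Category 1 begins at V = 64 kt.
Required ΔP = (64/6.01)^(1/0.622) = 10.649^1.608 ≈ 44.83 hPa.
P_c ≤ 1010 − 44.83 = 965.17, so the highest integer P_c is 965 hPa.

965 hPa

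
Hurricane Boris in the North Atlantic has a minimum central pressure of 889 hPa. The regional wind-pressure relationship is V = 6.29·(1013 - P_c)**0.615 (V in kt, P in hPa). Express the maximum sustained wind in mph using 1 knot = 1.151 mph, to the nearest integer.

ΔP = 1013 − 889 = 124 hPa.
V ≈ 6.29 × 124^0.615 = 6.29 × 19.384 ≈ 121.928 kt.
121.928 × 1.151 ≈ 140.34 mph → 140 mph.

140 mph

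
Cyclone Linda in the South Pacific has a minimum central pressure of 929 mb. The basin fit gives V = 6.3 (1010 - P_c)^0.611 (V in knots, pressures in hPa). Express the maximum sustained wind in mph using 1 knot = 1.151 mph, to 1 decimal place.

106.3 mph

ΔP = 1010 − 929 = 81 mb.
V ≈ 6.3 × 81^0.611 = 6.3 × 14.658 ≈ 92.347 kt.
92.347 × 1.151 ≈ 106.29 mph → 106.3 mph.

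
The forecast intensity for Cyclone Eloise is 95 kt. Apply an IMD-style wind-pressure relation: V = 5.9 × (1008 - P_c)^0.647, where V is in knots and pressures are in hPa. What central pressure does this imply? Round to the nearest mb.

ΔP = (V / 5.9)^(1/0.647) = (95/5.9)^1.546.
95/5.9 = 16.102; 16.102^1.546 ≈ 73.34 mb.
P_c = 1008 − 73.34 = 934.66 ≈ 935 mb.

935 mb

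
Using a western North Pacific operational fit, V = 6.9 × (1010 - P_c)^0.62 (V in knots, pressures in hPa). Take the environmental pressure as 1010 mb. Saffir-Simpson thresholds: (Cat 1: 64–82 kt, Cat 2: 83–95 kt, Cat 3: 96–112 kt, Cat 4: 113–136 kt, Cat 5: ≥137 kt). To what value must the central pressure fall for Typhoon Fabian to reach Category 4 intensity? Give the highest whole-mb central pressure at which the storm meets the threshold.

Category 4 begins at V = 113 kt.
Required ΔP = (113/6.9)^(1/0.62) = 16.377^1.613 ≈ 90.87 mb.
P_c ≤ 1010 − 90.87 = 919.13, so the highest integer P_c is 919 mb.

919 mb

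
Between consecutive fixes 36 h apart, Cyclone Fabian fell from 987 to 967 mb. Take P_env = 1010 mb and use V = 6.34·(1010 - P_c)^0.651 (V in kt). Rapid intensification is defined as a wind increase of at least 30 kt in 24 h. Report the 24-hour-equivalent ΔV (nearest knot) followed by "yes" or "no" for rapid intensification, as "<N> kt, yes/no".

V₁: ΔP = 23, V ≈ 6.34 × 23^0.651 ≈ 48.82 kt.
V₂: ΔP = 43, V ≈ 6.34 × 43^0.651 ≈ 73.36 kt.
ΔV over 36 h = 24.54 kt → 24 h equivalent = 24.54 × 24/36 ≈ 16.36 kt.
16 kt < 30 kt ⇒ not rapid intensification.

16 kt, no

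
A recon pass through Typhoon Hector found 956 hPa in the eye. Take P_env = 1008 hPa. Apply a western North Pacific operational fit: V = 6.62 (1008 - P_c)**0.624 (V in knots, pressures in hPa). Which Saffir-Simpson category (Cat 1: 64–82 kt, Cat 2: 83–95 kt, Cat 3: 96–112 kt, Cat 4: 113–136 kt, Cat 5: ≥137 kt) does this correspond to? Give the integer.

1

ΔP = 1008 − 956 = 52 hPa.
V ≈ 6.62 × 52^0.624 = 6.62 × 11.77 ≈ 78 kt.
78 kt falls in the Category 1 band.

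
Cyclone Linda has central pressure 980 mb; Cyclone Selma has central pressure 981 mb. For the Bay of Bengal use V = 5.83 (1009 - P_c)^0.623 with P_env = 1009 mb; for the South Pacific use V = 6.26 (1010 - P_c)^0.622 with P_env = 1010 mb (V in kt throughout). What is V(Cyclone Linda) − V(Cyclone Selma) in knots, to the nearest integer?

-3 kt

Cyclone Linda: ΔP = 29; V ≈ 5.83 × 29^0.623 ≈ 47.51 kt.
Cyclone Selma: ΔP = 29; V ≈ 6.26 × 29^0.622 ≈ 50.84 kt.
Difference ≈ 47.51 − 50.84 = -3.33 → -3 kt.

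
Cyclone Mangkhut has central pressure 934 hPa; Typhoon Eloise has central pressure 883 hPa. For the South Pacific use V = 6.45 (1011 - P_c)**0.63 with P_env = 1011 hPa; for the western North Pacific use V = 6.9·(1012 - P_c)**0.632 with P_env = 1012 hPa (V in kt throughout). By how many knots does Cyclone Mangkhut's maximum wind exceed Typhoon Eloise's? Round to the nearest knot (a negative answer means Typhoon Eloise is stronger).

-49 kt

Cyclone Mangkhut: ΔP = 77; V ≈ 6.45 × 77^0.63 ≈ 99.55 kt.
Typhoon Eloise: ΔP = 129; V ≈ 6.9 × 129^0.632 ≈ 148.85 kt.
Difference ≈ 99.55 − 148.85 = -49.30 → -49 kt.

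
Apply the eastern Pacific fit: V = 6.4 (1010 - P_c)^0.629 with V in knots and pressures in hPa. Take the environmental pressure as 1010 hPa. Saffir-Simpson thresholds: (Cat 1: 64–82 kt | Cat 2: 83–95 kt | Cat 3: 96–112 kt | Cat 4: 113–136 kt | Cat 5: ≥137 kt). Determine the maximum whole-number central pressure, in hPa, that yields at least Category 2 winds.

951 hPa

Category 2 begins at V = 83 kt.
Required ΔP = (83/6.4)^(1/0.629) = 12.969^1.590 ≈ 58.79 hPa.
P_c ≤ 1010 − 58.79 = 951.21, so the highest integer P_c is 951 hPa.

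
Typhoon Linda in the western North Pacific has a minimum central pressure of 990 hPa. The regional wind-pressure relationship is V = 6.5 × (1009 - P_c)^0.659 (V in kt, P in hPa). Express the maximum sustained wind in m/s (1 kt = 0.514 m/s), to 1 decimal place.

23.3 m/s

ΔP = 1009 − 990 = 19 hPa.
V ≈ 6.5 × 19^0.659 = 6.5 × 6.961 ≈ 45.249 kt.
45.249 × 0.514 ≈ 23.26 m/s → 23.3 m/s.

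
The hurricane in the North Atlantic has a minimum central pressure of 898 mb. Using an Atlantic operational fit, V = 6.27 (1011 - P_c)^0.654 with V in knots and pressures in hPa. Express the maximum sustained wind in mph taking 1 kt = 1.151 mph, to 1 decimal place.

ΔP = 1011 − 898 = 113 mb.
V ≈ 6.27 × 113^0.654 = 6.27 × 22.015 ≈ 138.032 kt.
138.032 × 1.151 ≈ 158.88 mph → 158.9 mph.

158.9 mph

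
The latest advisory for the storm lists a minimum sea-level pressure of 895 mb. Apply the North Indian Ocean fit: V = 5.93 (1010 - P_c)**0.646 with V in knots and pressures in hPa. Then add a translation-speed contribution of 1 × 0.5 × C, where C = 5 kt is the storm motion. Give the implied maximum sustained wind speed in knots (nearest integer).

ΔP = 1010 − 895 = 115 mb.
115^0.646 ≈ 21.439.
V ≈ 5.93 × 21.439 ≈ 127.1 kt.
Translation term: 1 × 0.5 × 5 = 2.5 kt.
Corrected V ≈ 129.6 kt → 130 kt.

130 kt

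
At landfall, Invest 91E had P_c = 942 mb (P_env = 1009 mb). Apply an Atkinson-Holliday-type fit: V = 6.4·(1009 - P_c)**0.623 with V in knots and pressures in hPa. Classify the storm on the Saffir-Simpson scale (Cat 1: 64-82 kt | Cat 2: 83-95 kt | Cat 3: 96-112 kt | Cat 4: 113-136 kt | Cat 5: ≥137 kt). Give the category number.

ΔP = 1009 − 942 = 67 mb.
V ≈ 6.4 × 67^0.623 = 6.4 × 13.73 ≈ 88 kt.
88 kt falls in the Category 2 band.

2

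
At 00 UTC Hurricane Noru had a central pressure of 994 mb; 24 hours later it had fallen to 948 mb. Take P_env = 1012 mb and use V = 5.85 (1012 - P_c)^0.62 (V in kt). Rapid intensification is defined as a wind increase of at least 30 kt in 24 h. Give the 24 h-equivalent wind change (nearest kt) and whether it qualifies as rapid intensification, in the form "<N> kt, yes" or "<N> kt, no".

42 kt, yes

V₁: ΔP = 18, V ≈ 5.85 × 18^0.62 ≈ 35.11 kt.
V₂: ΔP = 64, V ≈ 5.85 × 64^0.62 ≈ 77.09 kt.
ΔV over 24 h = 41.98 kt → 24 h equivalent = 41.98 × 24/24 ≈ 41.98 kt.
42 kt ≥ 30 kt ⇒ rapid intensification.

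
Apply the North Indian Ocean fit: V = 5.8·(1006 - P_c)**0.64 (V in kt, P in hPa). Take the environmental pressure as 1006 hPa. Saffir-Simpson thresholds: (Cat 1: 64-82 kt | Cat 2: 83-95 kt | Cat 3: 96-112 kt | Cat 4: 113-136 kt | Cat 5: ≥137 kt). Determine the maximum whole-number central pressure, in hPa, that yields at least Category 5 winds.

866 hPa

Category 5 begins at V = 137 kt.
Required ΔP = (137/5.8)^(1/0.64) = 23.621^1.562 ≈ 139.88 hPa.
P_c ≤ 1006 − 139.88 = 866.12, so the highest integer P_c is 866 hPa.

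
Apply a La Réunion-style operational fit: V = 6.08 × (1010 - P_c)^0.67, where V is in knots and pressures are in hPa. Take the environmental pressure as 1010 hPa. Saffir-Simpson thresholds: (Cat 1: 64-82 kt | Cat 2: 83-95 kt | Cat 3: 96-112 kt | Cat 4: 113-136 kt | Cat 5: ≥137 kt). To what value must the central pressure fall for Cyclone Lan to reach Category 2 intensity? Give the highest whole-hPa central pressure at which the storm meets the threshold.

Category 2 begins at V = 83 kt.
Required ΔP = (83/6.08)^(1/0.67) = 13.651^1.493 ≈ 49.46 hPa.
P_c ≤ 1010 − 49.46 = 960.54, so the highest integer P_c is 960 hPa.

960 hPa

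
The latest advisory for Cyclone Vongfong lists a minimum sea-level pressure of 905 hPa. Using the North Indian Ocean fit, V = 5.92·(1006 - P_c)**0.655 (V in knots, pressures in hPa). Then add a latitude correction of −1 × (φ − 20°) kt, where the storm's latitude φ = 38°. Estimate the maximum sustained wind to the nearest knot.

104 kt

ΔP = 1006 − 905 = 101 hPa.
101^0.655 ≈ 20.551.
V ≈ 5.92 × 20.551 ≈ 121.7 kt.
Latitude correction: −1 × (38 − 20) = -18 kt.
Corrected V ≈ 103.7 kt → 104 kt.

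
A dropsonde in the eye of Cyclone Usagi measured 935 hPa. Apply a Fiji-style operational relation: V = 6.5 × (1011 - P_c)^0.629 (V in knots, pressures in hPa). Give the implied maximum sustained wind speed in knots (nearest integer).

ΔP = 1011 − 935 = 76 hPa.
76^0.629 ≈ 15.242.
V ≈ 6.5 × 15.242 ≈ 99.1 kt.

99 kt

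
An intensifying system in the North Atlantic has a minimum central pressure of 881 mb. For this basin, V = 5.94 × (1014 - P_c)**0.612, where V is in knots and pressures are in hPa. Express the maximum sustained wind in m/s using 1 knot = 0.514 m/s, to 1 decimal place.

ΔP = 1014 − 881 = 133 mb.
V ≈ 5.94 × 133^0.612 = 5.94 × 19.943 ≈ 118.463 kt.
118.463 × 0.514 ≈ 60.89 m/s → 60.9 m/s.

60.9 m/s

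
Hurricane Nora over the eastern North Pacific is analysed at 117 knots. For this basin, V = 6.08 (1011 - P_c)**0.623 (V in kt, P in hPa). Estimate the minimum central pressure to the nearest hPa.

896 hPa

ΔP = (V / 6.08)^(1/0.623) = (117/6.08)^1.605.
117/6.08 = 19.243; 19.243^1.605 ≈ 115.20 hPa.
P_c = 1011 − 115.20 = 895.80 ≈ 896 hPa.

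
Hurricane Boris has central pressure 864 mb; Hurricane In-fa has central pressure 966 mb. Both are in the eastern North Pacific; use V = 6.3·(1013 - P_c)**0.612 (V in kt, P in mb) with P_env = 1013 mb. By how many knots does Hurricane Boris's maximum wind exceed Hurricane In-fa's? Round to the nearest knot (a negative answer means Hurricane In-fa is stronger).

Hurricane Boris: ΔP = 149; V ≈ 6.3 × 149^0.612 ≈ 134.69 kt.
Hurricane In-fa: ΔP = 47; V ≈ 6.3 × 47^0.612 ≈ 66.48 kt.
Difference ≈ 134.69 − 66.48 = 68.21 → 68 kt.

68 kt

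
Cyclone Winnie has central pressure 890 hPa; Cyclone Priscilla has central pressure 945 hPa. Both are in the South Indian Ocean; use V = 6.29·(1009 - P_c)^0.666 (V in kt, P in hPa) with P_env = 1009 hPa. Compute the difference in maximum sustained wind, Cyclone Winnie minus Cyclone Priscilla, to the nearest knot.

51 kt

Cyclone Winnie: ΔP = 119; V ≈ 6.29 × 119^0.666 ≈ 151.69 kt.
Cyclone Priscilla: ΔP = 64; V ≈ 6.29 × 64^0.666 ≈ 100.36 kt.
Difference ≈ 151.69 − 100.36 = 51.33 → 51 kt.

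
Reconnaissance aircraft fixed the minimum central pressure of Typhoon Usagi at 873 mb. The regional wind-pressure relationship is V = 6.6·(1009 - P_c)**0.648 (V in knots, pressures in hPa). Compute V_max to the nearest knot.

159 kt

ΔP = 1009 − 873 = 136 mb.
136^0.648 ≈ 24.129.
V ≈ 6.6 × 24.129 ≈ 159.2 kt.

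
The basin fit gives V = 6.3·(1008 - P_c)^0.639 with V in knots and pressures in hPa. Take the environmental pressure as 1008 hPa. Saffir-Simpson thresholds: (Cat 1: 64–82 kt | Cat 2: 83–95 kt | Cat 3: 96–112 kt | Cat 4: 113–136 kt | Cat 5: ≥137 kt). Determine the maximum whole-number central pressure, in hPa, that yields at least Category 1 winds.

Category 1 begins at V = 64 kt.
Required ΔP = (64/6.3)^(1/0.639) = 10.159^1.565 ≈ 37.64 hPa.
P_c ≤ 1008 − 37.64 = 970.36, so the highest integer P_c is 970 hPa.

970 hPa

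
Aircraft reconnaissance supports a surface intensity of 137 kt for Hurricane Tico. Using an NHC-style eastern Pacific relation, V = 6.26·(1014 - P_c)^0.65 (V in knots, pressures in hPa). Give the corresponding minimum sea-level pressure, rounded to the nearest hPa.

899 hPa

ΔP = (V / 6.26)^(1/0.65) = (137/6.26)^1.538.
137/6.26 = 21.885; 21.885^1.538 ≈ 115.28 hPa.
P_c = 1014 − 115.28 = 898.72 ≈ 899 hPa.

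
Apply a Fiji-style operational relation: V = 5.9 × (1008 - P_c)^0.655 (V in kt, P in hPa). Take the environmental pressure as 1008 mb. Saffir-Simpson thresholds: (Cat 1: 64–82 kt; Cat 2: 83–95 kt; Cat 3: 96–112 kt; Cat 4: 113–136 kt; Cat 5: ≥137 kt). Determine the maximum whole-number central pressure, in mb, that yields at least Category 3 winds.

Category 3 begins at V = 96 kt.
Required ΔP = (96/5.9)^(1/0.655) = 16.271^1.527 ≈ 70.71 mb.
P_c ≤ 1008 − 70.71 = 937.29, so the highest integer P_c is 937 mb.

937 mb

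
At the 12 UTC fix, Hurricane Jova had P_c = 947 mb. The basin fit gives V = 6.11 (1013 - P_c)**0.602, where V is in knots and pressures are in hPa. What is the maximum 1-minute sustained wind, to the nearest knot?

ΔP = 1013 − 947 = 66 mb.
66^0.602 ≈ 12.456.
V ≈ 6.11 × 12.456 ≈ 76.1 kt.

76 kt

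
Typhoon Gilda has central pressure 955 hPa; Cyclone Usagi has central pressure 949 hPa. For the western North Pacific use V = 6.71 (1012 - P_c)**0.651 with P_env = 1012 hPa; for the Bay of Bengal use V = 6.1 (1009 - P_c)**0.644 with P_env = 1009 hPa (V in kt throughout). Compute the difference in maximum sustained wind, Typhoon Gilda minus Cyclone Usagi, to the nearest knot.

Typhoon Gilda: ΔP = 57; V ≈ 6.71 × 57^0.651 ≈ 93.28 kt.
Cyclone Usagi: ΔP = 60; V ≈ 6.1 × 60^0.644 ≈ 85.20 kt.
Difference ≈ 93.28 − 85.20 = 8.08 → 8 kt.

8 kt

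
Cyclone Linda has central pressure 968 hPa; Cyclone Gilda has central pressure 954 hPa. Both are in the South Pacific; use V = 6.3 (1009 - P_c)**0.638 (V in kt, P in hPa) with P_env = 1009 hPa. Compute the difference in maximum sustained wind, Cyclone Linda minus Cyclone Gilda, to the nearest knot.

-14 kt

Cyclone Linda: ΔP = 41; V ≈ 6.3 × 41^0.638 ≈ 67.34 kt.
Cyclone Gilda: ΔP = 55; V ≈ 6.3 × 55^0.638 ≈ 81.23 kt.
Difference ≈ 67.34 − 81.23 = -13.89 → -14 kt.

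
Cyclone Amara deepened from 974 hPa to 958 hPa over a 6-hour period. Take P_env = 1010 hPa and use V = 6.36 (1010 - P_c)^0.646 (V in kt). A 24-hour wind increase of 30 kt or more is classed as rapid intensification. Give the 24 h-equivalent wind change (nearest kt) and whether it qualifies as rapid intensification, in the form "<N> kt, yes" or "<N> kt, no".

V₁: ΔP = 36, V ≈ 6.36 × 36^0.646 ≈ 64.39 kt.
V₂: ΔP = 52, V ≈ 6.36 × 52^0.646 ≈ 81.66 kt.
ΔV over 6 h = 17.27 kt → 24 h equivalent = 17.27 × 24/6 ≈ 69.08 kt.
69 kt ≥ 30 kt ⇒ rapid intensification.

69 kt, yes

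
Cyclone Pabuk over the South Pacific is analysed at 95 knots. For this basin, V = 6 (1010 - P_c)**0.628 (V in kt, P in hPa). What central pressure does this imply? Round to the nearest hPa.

ΔP = (V / 6)^(1/0.628) = (95/6)^1.592.
95/6 = 15.833; 15.833^1.592 ≈ 81.31 hPa.
P_c = 1010 − 81.31 = 928.69 ≈ 929 hPa.

929 hPa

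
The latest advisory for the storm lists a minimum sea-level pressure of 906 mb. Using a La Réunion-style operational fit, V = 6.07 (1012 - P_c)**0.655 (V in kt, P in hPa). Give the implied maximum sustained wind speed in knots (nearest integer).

129 kt

ΔP = 1012 − 906 = 106 mb.
106^0.655 ≈ 21.212.
V ≈ 6.07 × 21.212 ≈ 128.8 kt.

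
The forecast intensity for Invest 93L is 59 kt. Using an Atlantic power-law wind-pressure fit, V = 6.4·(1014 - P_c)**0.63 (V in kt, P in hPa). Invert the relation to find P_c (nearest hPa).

ΔP = (V / 6.4)^(1/0.63) = (59/6.4)^1.587.
59/6.4 = 9.219; 9.219^1.587 ≈ 33.98 hPa.
P_c = 1014 − 33.98 = 980.02 ≈ 980 hPa.

980 hPa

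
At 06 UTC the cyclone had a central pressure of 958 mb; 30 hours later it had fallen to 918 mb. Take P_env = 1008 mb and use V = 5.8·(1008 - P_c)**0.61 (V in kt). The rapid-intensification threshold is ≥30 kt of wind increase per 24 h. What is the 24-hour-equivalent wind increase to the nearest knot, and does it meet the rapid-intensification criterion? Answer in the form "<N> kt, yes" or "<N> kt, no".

22 kt, no

V₁: ΔP = 50, V ≈ 5.8 × 50^0.61 ≈ 63.07 kt.
V₂: ΔP = 90, V ≈ 5.8 × 90^0.61 ≈ 90.26 kt.
ΔV over 30 h = 27.19 kt → 24 h equivalent = 27.19 × 24/30 ≈ 21.75 kt.
22 kt < 30 kt ⇒ not rapid intensification.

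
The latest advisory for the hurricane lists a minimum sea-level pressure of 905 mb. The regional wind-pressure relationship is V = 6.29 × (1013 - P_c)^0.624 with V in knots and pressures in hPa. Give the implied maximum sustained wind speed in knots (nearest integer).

ΔP = 1013 − 905 = 108 mb.
108^0.624 ≈ 18.572.
V ≈ 6.29 × 18.572 ≈ 116.8 kt.

117 kt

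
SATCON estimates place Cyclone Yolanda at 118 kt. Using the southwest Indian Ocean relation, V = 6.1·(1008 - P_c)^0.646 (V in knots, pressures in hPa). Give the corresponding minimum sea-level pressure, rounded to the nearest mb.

ΔP = (V / 6.1)^(1/0.646) = (118/6.1)^1.548.
118/6.1 = 19.344; 19.344^1.548 ≈ 98.08 mb.
P_c = 1008 − 98.08 = 909.92 ≈ 910 mb.

910 mb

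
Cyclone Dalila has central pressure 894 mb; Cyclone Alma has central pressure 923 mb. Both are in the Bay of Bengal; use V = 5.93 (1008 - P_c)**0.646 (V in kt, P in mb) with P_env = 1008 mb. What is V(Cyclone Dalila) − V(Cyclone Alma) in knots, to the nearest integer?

Cyclone Dalila: ΔP = 114; V ≈ 5.93 × 114^0.646 ≈ 126.42 kt.
Cyclone Alma: ΔP = 85; V ≈ 5.93 × 85^0.646 ≈ 104.58 kt.
Difference ≈ 126.42 − 104.58 = 21.84 → 22 kt.

22 kt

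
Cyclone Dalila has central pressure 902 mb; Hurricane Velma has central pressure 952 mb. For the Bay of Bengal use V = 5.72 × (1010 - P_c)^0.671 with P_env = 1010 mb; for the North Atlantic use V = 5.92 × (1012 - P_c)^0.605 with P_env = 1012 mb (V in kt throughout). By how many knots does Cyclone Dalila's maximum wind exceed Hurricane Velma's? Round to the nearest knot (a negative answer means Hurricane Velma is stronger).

Cyclone Dalila: ΔP = 108; V ≈ 5.72 × 108^0.671 ≈ 132.38 kt.
Hurricane Velma: ΔP = 60; V ≈ 5.92 × 60^0.605 ≈ 70.49 kt.
Difference ≈ 132.38 − 70.49 = 61.89 → 62 kt.

62 kt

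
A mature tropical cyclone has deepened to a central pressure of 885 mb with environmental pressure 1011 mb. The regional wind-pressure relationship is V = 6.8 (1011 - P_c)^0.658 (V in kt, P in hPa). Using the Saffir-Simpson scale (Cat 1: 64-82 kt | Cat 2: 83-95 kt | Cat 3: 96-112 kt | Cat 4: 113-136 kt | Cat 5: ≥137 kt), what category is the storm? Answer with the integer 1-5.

ΔP = 1011 − 885 = 126 mb.
V ≈ 6.8 × 126^0.658 = 6.8 × 24.10 ≈ 164 kt.
164 kt falls in the Category 5 band.

5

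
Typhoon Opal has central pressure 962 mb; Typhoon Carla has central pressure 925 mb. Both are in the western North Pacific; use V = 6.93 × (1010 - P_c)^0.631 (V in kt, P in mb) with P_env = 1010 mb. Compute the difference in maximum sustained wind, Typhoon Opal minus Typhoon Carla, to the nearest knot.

Typhoon Opal: ΔP = 48; V ≈ 6.93 × 48^0.631 ≈ 79.73 kt.
Typhoon Carla: ΔP = 85; V ≈ 6.93 × 85^0.631 ≈ 114.34 kt.
Difference ≈ 79.73 − 114.34 = -34.61 → -35 kt.

-35 kt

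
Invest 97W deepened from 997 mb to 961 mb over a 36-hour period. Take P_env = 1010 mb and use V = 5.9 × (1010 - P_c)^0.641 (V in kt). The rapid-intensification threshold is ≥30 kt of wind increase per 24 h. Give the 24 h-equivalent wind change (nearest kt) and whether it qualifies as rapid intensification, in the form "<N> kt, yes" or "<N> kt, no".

V₁: ΔP = 13, V ≈ 5.9 × 13^0.641 ≈ 30.54 kt.
V₂: ΔP = 49, V ≈ 5.9 × 49^0.641 ≈ 71.49 kt.
ΔV over 36 h = 40.95 kt → 24 h equivalent = 40.95 × 24/36 ≈ 27.30 kt.
27 kt < 30 kt ⇒ not rapid intensification.

27 kt, no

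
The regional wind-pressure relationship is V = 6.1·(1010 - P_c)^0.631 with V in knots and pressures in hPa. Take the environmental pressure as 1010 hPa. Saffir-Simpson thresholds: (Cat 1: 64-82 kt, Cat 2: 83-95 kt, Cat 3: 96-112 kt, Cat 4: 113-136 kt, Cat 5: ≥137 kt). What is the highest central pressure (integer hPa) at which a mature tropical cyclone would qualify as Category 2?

Category 2 begins at V = 83 kt.
Required ΔP = (83/6.1)^(1/0.631) = 13.607^1.585 ≈ 62.63 hPa.
P_c ≤ 1010 − 62.63 = 947.37, so the highest integer P_c is 947 hPa.

947 hPa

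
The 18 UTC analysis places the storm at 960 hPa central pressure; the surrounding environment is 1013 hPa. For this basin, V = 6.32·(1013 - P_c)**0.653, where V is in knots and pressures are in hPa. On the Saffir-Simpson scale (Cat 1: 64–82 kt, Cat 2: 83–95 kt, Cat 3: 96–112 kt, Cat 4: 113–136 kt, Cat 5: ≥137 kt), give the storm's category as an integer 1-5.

2

ΔP = 1013 − 960 = 53 hPa.
V ≈ 6.32 × 53^0.653 = 6.32 × 13.36 ≈ 84 kt.
84 kt falls in the Category 2 band.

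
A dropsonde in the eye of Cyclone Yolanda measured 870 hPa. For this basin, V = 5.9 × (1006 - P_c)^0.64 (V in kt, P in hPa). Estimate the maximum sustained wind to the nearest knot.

137 kt

ΔP = 1006 − 870 = 136 hPa.
136^0.64 ≈ 23.199.
V ≈ 5.9 × 23.199 ≈ 136.9 kt.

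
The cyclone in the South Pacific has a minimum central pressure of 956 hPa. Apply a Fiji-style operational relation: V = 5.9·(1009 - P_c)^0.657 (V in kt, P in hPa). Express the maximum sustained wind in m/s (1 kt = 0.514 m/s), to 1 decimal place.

41.2 m/s

ΔP = 1009 − 956 = 53 hPa.
V ≈ 5.9 × 53^0.657 = 5.9 × 13.578 ≈ 80.113 kt.
80.113 × 0.514 ≈ 41.18 m/s → 41.2 m/s.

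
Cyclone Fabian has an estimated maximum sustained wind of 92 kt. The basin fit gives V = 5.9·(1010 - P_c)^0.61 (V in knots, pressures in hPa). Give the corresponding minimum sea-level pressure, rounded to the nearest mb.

ΔP = (V / 5.9)^(1/0.61) = (92/5.9)^1.639.
92/5.9 = 15.593; 15.593^1.639 ≈ 90.29 mb.
P_c = 1010 − 90.29 = 919.71 ≈ 920 mb.

920 mb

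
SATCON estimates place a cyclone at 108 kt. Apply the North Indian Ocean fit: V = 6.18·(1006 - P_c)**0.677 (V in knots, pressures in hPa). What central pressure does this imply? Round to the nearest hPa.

ΔP = (V / 6.18)^(1/0.677) = (108/6.18)^1.477.
108/6.18 = 17.476; 17.476^1.477 ≈ 68.42 hPa.
P_c = 1006 − 68.42 = 937.58 ≈ 938 hPa.

938 hPa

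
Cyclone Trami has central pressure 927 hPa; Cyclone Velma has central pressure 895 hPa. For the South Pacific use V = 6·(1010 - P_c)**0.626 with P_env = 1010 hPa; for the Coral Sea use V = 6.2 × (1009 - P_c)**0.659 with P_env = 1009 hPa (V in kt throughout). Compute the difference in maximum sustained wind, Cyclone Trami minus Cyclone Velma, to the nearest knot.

-45 kt

Cyclone Trami: ΔP = 83; V ≈ 6 × 83^0.626 ≈ 95.39 kt.
Cyclone Velma: ΔP = 114; V ≈ 6.2 × 114^0.659 ≈ 140.57 kt.
Difference ≈ 95.39 − 140.57 = -45.18 → -45 kt.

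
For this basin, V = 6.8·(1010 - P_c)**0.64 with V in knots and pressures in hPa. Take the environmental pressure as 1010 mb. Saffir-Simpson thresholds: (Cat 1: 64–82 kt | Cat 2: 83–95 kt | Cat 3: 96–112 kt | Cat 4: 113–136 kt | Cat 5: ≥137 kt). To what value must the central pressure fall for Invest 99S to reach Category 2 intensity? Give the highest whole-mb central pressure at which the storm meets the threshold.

Category 2 begins at V = 83 kt.
Required ΔP = (83/6.8)^(1/0.64) = 12.206^1.562 ≈ 49.86 mb.
P_c ≤ 1010 − 49.86 = 960.14, so the highest integer P_c is 960 mb.

960 mb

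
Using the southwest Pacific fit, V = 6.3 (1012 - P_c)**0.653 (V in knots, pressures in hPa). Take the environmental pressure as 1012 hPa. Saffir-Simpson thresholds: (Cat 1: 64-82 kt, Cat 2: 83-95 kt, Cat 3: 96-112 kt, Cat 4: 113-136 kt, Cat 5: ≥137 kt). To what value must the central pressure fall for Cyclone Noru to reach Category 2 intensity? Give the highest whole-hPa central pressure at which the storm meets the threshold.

960 hPa

Category 2 begins at V = 83 kt.
Required ΔP = (83/6.3)^(1/0.653) = 13.175^1.531 ≈ 51.85 hPa.
P_c ≤ 1012 − 51.85 = 960.15, so the highest integer P_c is 960 hPa.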